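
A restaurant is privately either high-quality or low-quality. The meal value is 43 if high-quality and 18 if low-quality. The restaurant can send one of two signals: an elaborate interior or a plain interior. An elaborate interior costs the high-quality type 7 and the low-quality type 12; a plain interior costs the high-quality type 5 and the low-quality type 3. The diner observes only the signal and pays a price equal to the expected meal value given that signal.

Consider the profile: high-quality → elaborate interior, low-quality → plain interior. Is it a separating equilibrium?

No

If types separate, elaborate interior earns payment 43 and plain interior earns 18.
High-quality: elaborate interior gives 43 − 7 = 36; plain interior gives 18 − 5 = 13. No deviation. ✓
Low-quality: plain interior gives 18 − 3 = 15; elaborate interior gives 43 − 12 = 31. Would deviate. ✗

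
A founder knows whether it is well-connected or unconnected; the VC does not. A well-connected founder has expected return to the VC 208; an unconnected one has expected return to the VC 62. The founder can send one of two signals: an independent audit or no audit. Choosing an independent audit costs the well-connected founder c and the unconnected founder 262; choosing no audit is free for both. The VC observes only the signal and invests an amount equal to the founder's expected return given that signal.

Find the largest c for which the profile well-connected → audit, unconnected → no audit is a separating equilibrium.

Under separation: audit → well-connected (pays 208); no audit → unconnected (pays 62).
Unconnected: 62 − 0 = 62 ≥ 208 − 262 = -54. Holds regardless of c. ✓
Well-connected: 208 − c ≥ 62 − 0, so c ≤ 208 − 62 = 146.

146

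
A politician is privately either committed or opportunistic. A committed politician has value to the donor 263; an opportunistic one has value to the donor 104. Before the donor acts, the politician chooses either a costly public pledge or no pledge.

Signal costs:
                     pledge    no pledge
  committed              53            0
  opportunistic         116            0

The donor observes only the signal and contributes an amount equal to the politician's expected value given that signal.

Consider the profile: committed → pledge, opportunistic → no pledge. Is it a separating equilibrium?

If types separate, pledge earns payment 263 and no pledge earns 104.
Committed: pledge gives 263 − 53 = 210; no pledge gives 104 − 0 = 104. No deviation. ✓
Opportunistic: no pledge gives 104 − 0 = 104; pledge gives 263 − 116 = 147. Would deviate. ✗

No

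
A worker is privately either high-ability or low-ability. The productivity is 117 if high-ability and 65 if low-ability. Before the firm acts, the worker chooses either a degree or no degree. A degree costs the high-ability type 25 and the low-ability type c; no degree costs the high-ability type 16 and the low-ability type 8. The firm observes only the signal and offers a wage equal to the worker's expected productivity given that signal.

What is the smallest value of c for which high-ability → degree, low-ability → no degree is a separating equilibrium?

60

Under separation: degree → high-ability (pays 117); no degree → low-ability (pays 65).
High-ability: 117 − 25 = 92 ≥ 65 − 16 = 49. Holds regardless of c. ✓
Low-ability: 65 − 8 ≥ 117 − c, so c ≥ 117 − 57 = 60.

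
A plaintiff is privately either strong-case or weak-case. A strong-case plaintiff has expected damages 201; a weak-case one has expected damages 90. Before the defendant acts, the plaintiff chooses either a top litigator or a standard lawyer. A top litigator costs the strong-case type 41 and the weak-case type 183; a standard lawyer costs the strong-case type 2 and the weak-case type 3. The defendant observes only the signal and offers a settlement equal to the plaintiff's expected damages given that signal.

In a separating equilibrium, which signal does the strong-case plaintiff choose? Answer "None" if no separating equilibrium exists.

Try strong-case → top litigator, weak-case → standard lawyer:
  If types separate, top litigator earns payment 201 and standard lawyer earns 90.
  Strong-case: top litigator gives 201 − 41 = 160; standard lawyer gives 90 − 2 = 88. No deviation. ✓
  Weak-case: standard lawyer gives 90 − 3 = 87; top litigator gives 201 − 183 = 18. No deviation. ✓
Both hold — the strong-case type sends top litigator.

top litigator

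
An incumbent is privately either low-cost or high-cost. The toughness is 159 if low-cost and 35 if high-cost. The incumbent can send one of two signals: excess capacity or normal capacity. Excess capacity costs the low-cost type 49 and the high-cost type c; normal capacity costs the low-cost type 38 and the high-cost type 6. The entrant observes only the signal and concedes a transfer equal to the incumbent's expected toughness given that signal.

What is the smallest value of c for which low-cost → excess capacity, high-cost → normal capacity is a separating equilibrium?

Under separation: excess capacity → low-cost (pays 159); normal capacity → high-cost (pays 35).
Low-cost: 159 − 49 = 110 ≥ 35 − 38 = -3. Holds regardless of c. ✓
High-cost: 35 − 6 ≥ 159 − c, so c ≥ 159 − 29 = 130.

130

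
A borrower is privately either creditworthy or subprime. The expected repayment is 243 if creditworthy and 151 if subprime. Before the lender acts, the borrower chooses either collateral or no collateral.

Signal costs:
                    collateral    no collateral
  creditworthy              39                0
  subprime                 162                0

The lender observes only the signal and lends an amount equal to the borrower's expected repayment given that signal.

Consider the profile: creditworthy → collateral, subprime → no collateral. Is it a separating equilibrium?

If types separate, collateral earns payment 243 and no collateral earns 151.
Creditworthy: collateral gives 243 − 39 = 204; no collateral gives 151 − 0 = 151. No deviation. ✓
Subprime: no collateral gives 151 − 0 = 151; collateral gives 243 − 162 = 81. No deviation. ✓
Both incentive constraints hold.

Yes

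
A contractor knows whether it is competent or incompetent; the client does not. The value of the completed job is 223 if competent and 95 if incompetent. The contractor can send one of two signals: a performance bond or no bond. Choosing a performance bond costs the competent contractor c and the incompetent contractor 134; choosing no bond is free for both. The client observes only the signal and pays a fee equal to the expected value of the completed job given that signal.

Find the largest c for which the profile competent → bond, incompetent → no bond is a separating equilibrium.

128

Under separation: bond → competent (pays 223); no bond → incompetent (pays 95).
Incompetent: 95 − 0 = 95 ≥ 223 − 134 = 89. Holds regardless of c. ✓
Competent: 223 − c ≥ 95 − 0, so c ≤ 223 − 95 = 128.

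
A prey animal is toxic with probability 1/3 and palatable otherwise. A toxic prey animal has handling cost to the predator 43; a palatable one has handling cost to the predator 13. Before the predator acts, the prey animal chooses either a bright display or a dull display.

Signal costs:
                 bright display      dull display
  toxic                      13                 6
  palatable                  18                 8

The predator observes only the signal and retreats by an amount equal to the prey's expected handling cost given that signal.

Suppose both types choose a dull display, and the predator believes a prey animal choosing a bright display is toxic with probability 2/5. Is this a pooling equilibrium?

At the pooled signal (dull display) the predator holds the prior 1/3 and pays 1/3·43 + 2/3·13 = 23. Off-path (bright display) belief 2/5 gives 2/5·43 + 3/5·13 = 25.
Toxic: dull display gives 23 − 6 = 17; bright display gives 25 − 13 = 12. Stays. ✓
Palatable: dull display gives 23 − 8 = 15; bright display gives 25 − 18 = 7. Stays. ✓

Yes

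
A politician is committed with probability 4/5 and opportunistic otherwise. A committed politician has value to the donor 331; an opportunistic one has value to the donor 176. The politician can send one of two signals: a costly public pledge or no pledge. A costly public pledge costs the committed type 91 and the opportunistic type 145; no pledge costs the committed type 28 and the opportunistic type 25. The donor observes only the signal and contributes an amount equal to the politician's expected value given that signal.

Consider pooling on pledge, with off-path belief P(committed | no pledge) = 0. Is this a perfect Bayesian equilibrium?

At the pooled signal (pledge) the donor holds the prior 4/5 and pays 4/5·331 + 1/5·176 = 300. Off-path (no pledge) belief 0 gives 0·331 + 1·176 = 176.
Committed: pledge gives 300 − 91 = 209; no pledge gives 176 − 28 = 148. Stays. ✓
Opportunistic: pledge gives 300 − 145 = 155; no pledge gives 176 − 25 = 151. Stays. ✓

Yes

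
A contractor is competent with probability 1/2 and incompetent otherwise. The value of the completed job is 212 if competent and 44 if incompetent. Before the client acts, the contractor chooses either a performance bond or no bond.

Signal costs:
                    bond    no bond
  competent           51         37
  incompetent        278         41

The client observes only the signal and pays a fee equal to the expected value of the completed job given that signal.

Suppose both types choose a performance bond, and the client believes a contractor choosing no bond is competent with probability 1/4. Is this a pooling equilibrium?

At the pooled signal (bond) the client holds the prior 1/2 and pays 1/2·212 + 1/2·44 = 128. Off-path (no bond) belief 1/4 gives 1/4·212 + 3/4·44 = 86.
Competent: bond gives 128 − 51 = 77; no bond gives 86 − 37 = 49. Stays. ✓
Incompetent: bond gives 128 − 278 = -150; no bond gives 86 − 41 = 45. Deviates. ✗

No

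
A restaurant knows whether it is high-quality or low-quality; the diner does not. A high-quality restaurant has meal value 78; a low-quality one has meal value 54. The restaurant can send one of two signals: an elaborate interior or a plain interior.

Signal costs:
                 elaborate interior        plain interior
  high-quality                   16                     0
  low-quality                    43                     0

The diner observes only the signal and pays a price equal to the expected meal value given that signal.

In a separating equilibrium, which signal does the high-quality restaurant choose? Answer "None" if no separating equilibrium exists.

Try high-quality → elaborate interior, low-quality → plain interior:
  If types separate, elaborate interior earns payment 78 and plain interior earns 54.
  High-quality: elaborate interior gives 78 − 16 = 62; plain interior gives 54 − 0 = 54. No deviation. ✓
  Low-quality: plain interior gives 54 − 0 = 54; elaborate interior gives 78 − 43 = 35. No deviation. ✓
Both hold — the high-quality type sends elaborate interior.

elaborate interior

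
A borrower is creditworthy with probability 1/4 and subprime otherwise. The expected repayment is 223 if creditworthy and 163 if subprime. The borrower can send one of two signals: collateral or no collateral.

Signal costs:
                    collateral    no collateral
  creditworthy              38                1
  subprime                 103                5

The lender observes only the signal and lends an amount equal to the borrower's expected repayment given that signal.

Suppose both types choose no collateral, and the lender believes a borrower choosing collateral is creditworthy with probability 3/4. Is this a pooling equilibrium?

At the pooled signal (no collateral) the lender holds the prior 1/4 and pays 1/4·223 + 3/4·163 = 178. Off-path (collateral) belief 3/4 gives 3/4·223 + 1/4·163 = 208.
Creditworthy: no collateral gives 178 − 1 = 177; collateral gives 208 − 38 = 170. Stays. ✓
Subprime: no collateral gives 178 − 5 = 173; collateral gives 208 − 103 = 105. Stays. ✓

Yes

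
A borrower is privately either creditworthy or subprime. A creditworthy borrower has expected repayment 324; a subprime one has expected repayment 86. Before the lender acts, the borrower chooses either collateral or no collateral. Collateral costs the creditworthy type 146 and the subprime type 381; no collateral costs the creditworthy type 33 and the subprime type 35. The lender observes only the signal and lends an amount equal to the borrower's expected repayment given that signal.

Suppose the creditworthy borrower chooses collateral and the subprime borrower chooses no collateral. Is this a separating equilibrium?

Yes

Under separation the lender infers type exactly: collateral → creditworthy (pays 324), no collateral → subprime (pays 86).
Creditworthy: collateral gives 324 − 146 = 178; no collateral gives 86 − 33 = 53. No deviation. ✓
Subprime: no collateral gives 86 − 35 = 51; collateral gives 324 − 381 = -57. No deviation. ✓
Neither type gains from mimicking the other.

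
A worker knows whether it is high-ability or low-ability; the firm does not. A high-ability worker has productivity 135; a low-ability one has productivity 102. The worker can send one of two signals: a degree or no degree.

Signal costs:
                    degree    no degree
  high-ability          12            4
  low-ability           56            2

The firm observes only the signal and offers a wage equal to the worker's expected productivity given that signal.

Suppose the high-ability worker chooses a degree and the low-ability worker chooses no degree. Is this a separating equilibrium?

Yes

Under separation the firm infers type exactly: degree → high-ability (pays 135), no degree → low-ability (pays 102).
High-ability: degree gives 135 − 12 = 123; no degree gives 102 − 4 = 98. No deviation. ✓
Low-ability: no degree gives 102 − 2 = 100; degree gives 135 − 56 = 79. No deviation. ✓
Both incentive constraints hold.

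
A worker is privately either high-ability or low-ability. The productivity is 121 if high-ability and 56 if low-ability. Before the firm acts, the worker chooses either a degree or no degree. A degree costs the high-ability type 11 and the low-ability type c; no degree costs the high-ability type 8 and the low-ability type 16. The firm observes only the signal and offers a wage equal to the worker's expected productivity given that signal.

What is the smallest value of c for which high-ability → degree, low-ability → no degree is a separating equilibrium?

Under separation: degree → high-ability (pays 121); no degree → low-ability (pays 56).
High-ability: 121 − 11 = 110 ≥ 56 − 8 = 48. Holds regardless of c. ✓
Low-ability: 56 − 16 ≥ 121 − c, so c ≥ 121 − 40 = 81.

81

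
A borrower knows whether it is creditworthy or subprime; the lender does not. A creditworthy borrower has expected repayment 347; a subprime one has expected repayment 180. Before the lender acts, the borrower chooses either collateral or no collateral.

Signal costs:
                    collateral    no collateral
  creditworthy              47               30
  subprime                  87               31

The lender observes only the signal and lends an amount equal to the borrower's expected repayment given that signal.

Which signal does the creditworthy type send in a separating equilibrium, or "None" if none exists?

None

Try creditworthy → collateral, subprime → no collateral:
  If types separate, collateral earns payment 347 and no collateral earns 180.
  Creditworthy: collateral gives 347 − 47 = 300; no collateral gives 180 − 30 = 150. No deviation. ✓
  Subprime: no collateral gives 180 − 31 = 149; collateral gives 347 − 87 = 260. Would deviate. ✗
Try creditworthy → no collateral, subprime → collateral:
  If types separate, no collateral earns payment 347 and collateral earns 180.
  Creditworthy: no collateral gives 347 − 30 = 317; collateral gives 180 − 47 = 133. No deviation. ✓
  Subprime: collateral gives 180 − 87 = 93; no collateral gives 347 − 31 = 316. Would deviate. ✗
Neither assignment is incentive-compatible.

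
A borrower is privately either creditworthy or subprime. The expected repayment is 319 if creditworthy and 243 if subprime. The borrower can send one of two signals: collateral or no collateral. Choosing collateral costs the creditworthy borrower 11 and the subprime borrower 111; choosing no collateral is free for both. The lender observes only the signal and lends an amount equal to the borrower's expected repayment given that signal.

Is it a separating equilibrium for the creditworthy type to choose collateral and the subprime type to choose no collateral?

Yes

If types separate, collateral earns payment 319 and no collateral earns 243.
Creditworthy: collateral gives 319 − 11 = 308; no collateral gives 243 − 0 = 243. No deviation. ✓
Subprime: no collateral gives 243 − 0 = 243; collateral gives 319 − 111 = 208. No deviation. ✓
Neither type gains from mimicking the other.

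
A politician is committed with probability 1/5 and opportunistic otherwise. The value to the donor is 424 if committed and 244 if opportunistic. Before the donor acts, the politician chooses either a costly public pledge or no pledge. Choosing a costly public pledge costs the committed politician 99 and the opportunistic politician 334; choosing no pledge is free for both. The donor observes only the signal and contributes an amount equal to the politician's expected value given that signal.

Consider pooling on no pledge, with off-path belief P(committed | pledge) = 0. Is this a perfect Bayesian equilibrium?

Yes

At the pooled signal (no pledge) the donor holds the prior 1/5 and pays 1/5·424 + 4/5·244 = 280. Off-path (pledge) belief 0 gives 0·424 + 1·244 = 244.
Committed: no pledge gives 280 − 0 = 280; pledge gives 244 − 99 = 145. Stays. ✓
Opportunistic: no pledge gives 280 − 0 = 280; pledge gives 244 − 334 = -90. Stays. ✓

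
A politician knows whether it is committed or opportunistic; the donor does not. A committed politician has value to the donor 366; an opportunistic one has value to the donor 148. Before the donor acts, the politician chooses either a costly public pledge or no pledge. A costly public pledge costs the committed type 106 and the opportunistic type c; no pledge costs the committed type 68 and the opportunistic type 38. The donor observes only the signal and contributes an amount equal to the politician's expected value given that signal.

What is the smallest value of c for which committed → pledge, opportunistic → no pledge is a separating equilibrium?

256

Under separation: pledge → committed (pays 366); no pledge → opportunistic (pays 148).
Committed: 366 − 106 = 260 ≥ 148 − 68 = 80. Holds regardless of c. ✓
Opportunistic: 148 − 38 ≥ 366 − c, so c ≥ 366 − 110 = 256.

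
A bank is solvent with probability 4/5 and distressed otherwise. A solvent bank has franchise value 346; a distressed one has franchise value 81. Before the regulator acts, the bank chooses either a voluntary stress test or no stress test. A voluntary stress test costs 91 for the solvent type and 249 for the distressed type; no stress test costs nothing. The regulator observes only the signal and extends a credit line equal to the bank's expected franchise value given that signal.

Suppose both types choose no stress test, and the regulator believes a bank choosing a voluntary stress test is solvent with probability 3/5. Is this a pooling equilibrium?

At the pooled signal (no stress test) the regulator holds the prior 4/5 and pays 4/5·346 + 1/5·81 = 293. Off-path (stress test) belief 3/5 gives 3/5·346 + 2/5·81 = 240.
Solvent: no stress test gives 293 − 0 = 293; stress test gives 240 − 91 = 149. Stays. ✓
Distressed: no stress test gives 293 − 0 = 293; stress test gives 240 − 249 = -9. Stays. ✓

Yes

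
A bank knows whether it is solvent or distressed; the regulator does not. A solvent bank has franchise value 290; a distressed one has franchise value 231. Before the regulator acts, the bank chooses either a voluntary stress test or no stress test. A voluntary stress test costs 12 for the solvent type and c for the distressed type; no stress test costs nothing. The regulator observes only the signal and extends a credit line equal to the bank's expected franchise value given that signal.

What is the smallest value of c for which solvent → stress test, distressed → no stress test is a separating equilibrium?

59

Under separation: stress test → solvent (pays 290); no stress test → distressed (pays 231).
Solvent: 290 − 12 = 278 ≥ 231 − 0 = 231. Holds regardless of c. ✓
Distressed: 231 − 0 ≥ 290 − c, so c ≥ 290 − 231 = 59.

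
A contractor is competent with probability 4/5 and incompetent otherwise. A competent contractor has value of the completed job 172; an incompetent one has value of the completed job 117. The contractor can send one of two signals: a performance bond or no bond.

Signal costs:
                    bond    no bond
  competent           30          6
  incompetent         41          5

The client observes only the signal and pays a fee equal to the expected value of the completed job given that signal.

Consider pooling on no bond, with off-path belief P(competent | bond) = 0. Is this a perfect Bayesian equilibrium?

Yes

On the equilibrium path (no bond) the client holds the prior 4/5 and pays 4/5·172 + 1/5·117 = 161. Off-path (bond) belief 0 gives 0·172 + 1·117 = 117.
Competent: no bond gives 161 − 6 = 155; bond gives 117 − 30 = 87. Stays. ✓
Incompetent: no bond gives 161 − 5 = 156; bond gives 117 − 41 = 76. Stays. ✓
Beliefs are Bayes-consistent on-path and both types best-respond.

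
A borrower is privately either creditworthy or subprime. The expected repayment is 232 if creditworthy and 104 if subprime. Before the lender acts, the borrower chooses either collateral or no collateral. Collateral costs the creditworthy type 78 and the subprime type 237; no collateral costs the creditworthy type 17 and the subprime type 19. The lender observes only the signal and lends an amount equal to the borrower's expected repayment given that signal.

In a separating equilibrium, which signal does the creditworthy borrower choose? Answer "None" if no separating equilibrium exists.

Try creditworthy → collateral, subprime → no collateral:
  Under separation the lender infers type exactly: collateral → creditworthy (pays 232), no collateral → subprime (pays 104).
  Creditworthy: collateral gives 232 − 78 = 154; no collateral gives 104 − 17 = 87. No deviation. ✓
  Subprime: no collateral gives 104 − 19 = 85; collateral gives 232 − 237 = -5. No deviation. ✓
Both hold — the creditworthy type sends collateral.

collateral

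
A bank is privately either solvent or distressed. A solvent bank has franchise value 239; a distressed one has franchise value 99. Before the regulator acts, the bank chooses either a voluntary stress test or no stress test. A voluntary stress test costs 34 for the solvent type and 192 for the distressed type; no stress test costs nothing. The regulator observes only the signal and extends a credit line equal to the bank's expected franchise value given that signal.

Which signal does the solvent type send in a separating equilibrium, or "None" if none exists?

Try solvent → stress test, distressed → no stress test:
  If types separate, stress test earns payment 239 and no stress test earns 99.
  Solvent: stress test gives 239 − 34 = 205; no stress test gives 99 − 0 = 99. No deviation. ✓
  Distressed: no stress test gives 99 − 0 = 99; stress test gives 239 − 192 = 47. No deviation. ✓
Both hold — the solvent type sends stress test.

stress test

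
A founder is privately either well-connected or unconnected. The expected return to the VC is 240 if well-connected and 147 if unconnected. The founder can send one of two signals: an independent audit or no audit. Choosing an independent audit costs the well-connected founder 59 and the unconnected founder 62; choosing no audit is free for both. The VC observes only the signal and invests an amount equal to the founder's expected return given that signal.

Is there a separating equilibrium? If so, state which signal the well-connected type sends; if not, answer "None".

None

Try well-connected → audit, unconnected → no audit:
  If types separate, audit earns payment 240 and no audit earns 147.
  Well-connected: audit gives 240 − 59 = 181; no audit gives 147 − 0 = 147. No deviation. ✓
  Unconnected: no audit gives 147 − 0 = 147; audit gives 240 − 62 = 178. Would deviate. ✗
Try well-connected → no audit, unconnected → audit:
  If types separate, no audit earns payment 240 and audit earns 147.
  Well-connected: no audit gives 240 − 0 = 240; audit gives 147 − 59 = 88. No deviation. ✓
  Unconnected: audit gives 147 − 62 = 85; no audit gives 240 − 0 = 240. Would deviate. ✗
Neither assignment is incentive-compatible.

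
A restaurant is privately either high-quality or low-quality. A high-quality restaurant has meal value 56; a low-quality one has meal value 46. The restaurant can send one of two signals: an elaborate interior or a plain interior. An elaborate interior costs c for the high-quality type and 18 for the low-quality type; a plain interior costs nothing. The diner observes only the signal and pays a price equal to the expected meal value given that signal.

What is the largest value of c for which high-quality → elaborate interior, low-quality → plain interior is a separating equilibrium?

Under separation: elaborate interior → high-quality (pays 56); plain interior → low-quality (pays 46).
Low-quality: 46 − 0 = 46 ≥ 56 − 18 = 38. Holds regardless of c. ✓
High-quality: 56 − c ≥ 46 − 0, so c ≤ 56 − 46 = 10.

10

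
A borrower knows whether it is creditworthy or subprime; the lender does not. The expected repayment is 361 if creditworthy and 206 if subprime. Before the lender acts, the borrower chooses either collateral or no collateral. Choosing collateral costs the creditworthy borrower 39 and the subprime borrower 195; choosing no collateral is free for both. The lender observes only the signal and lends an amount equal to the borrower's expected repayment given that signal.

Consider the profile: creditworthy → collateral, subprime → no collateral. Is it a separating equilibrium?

Under separation the lender infers type exactly: collateral → creditworthy (pays 361), no collateral → subprime (pays 206).
Creditworthy: collateral gives 361 − 39 = 322; no collateral gives 206 − 0 = 206. No deviation. ✓
Subprime: no collateral gives 206 − 0 = 206; collateral gives 361 − 195 = 166. No deviation. ✓
Neither type gains from mimicking the other.

Yes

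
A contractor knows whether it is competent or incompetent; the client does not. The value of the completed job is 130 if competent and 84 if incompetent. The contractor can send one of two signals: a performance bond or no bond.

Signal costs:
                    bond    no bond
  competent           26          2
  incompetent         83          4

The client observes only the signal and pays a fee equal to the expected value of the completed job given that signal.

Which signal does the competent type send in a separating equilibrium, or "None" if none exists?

Try competent → bond, incompetent → no bond:
  If types separate, bond earns payment 130 and no bond earns 84.
  Competent: bond gives 130 − 26 = 104; no bond gives 84 − 2 = 82. No deviation. ✓
  Incompetent: no bond gives 84 − 4 = 80; bond gives 130 − 83 = 47. No deviation. ✓
Both hold — the competent type sends bond.

bond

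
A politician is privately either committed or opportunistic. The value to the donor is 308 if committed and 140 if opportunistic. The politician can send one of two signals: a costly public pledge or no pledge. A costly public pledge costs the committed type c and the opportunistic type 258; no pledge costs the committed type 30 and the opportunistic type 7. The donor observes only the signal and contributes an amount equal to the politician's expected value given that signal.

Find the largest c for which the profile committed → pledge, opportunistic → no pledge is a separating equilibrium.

Under separation: pledge → committed (pays 308); no pledge → opportunistic (pays 140).
Opportunistic: 140 − 7 = 133 ≥ 308 − 258 = 50. Holds regardless of c. ✓
Committed: 308 − c ≥ 140 − 30, so c ≤ 308 − 110 = 198.

198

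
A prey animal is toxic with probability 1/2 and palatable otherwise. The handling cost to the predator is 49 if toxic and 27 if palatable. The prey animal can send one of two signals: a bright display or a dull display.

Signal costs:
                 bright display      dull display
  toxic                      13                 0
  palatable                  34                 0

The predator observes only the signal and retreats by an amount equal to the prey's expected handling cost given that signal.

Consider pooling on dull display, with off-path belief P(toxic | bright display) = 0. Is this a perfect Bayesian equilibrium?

At the pooled signal (dull display) the predator holds the prior 1/2 and pays 1/2·49 + 1/2·27 = 38. Off-path (bright display) belief 0 gives 0·49 + 1·27 = 27.
Toxic: dull display gives 38 − 0 = 38; bright display gives 27 − 13 = 14. Stays. ✓
Palatable: dull display gives 38 − 0 = 38; bright display gives 27 − 34 = -7. Stays. ✓

Yes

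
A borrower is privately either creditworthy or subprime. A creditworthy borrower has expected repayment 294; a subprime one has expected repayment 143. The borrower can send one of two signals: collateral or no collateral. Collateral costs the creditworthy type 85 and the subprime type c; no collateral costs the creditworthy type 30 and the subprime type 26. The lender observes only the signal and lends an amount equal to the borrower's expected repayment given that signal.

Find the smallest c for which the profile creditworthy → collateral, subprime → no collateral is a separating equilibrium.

177

Under separation: collateral → creditworthy (pays 294); no collateral → subprime (pays 143).
Creditworthy: 294 − 85 = 209 ≥ 143 − 30 = 113. Holds regardless of c. ✓
Subprime: 143 − 26 ≥ 294 − c, so c ≥ 294 − 117 = 177.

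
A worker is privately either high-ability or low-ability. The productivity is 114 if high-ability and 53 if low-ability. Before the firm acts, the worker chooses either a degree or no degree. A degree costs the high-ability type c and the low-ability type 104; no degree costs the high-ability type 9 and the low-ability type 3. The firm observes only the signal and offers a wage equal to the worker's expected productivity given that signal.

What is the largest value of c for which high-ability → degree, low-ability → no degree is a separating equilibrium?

Under separation: degree → high-ability (pays 114); no degree → low-ability (pays 53).
Low-ability: 53 − 3 = 50 ≥ 114 − 104 = 10. Holds regardless of c. ✓
High-ability: 114 − c ≥ 53 − 9, so c ≤ 114 − 44 = 70.

70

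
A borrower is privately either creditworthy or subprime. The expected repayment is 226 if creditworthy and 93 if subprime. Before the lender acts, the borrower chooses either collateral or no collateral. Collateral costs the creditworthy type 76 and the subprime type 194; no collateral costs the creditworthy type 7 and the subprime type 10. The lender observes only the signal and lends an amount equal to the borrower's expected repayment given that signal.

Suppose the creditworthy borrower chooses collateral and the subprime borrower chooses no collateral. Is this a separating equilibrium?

Yes

If types separate, collateral earns payment 226 and no collateral earns 93.
Creditworthy: collateral gives 226 − 76 = 150; no collateral gives 93 − 7 = 86. No deviation. ✓
Subprime: no collateral gives 93 − 10 = 83; collateral gives 226 − 194 = 32. No deviation. ✓
Both incentive constraints hold.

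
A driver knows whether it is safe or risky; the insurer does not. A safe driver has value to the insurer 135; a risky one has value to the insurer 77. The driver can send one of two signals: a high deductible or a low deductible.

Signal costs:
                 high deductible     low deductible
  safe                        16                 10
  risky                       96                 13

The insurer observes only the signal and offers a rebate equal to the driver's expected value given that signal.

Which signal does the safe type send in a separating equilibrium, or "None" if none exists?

high deductible

Try safe → high deductible, risky → low deductible:
  Under separation the insurer infers type exactly: high deductible → safe (pays 135), low deductible → risky (pays 77).
  Safe: high deductible gives 135 − 16 = 119; low deductible gives 77 − 10 = 67. No deviation. ✓
  Risky: low deductible gives 77 − 13 = 64; high deductible gives 135 − 96 = 39. No deviation. ✓
Both hold — the safe type sends high deductible.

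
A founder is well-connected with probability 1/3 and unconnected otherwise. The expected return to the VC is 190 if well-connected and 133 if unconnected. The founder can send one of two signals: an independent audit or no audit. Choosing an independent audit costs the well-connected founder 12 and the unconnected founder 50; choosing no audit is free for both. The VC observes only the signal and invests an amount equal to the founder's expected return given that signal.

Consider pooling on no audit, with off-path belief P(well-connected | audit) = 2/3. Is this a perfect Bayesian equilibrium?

On the equilibrium path (no audit) the VC holds the prior 1/3 and pays 1/3·190 + 2/3·133 = 152. Off-path (audit) belief 2/3 gives 2/3·190 + 1/3·133 = 171.
Well-connected: no audit gives 152 − 0 = 152; audit gives 171 − 12 = 159. Deviates. ✗
Unconnected: no audit gives 152 − 0 = 152; audit gives 171 − 50 = 121. Stays. ✓

No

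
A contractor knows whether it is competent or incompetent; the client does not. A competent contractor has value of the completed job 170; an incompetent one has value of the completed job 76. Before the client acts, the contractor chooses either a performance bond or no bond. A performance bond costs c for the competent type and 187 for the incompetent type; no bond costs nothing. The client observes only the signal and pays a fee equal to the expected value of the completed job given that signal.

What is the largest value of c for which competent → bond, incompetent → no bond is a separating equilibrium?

94

Under separation: bond → competent (pays 170); no bond → incompetent (pays 76).
Incompetent: 76 − 0 = 76 ≥ 170 − 187 = -17. Holds regardless of c. ✓
Competent: 170 − c ≥ 76 − 0, so c ≤ 170 − 76 = 94.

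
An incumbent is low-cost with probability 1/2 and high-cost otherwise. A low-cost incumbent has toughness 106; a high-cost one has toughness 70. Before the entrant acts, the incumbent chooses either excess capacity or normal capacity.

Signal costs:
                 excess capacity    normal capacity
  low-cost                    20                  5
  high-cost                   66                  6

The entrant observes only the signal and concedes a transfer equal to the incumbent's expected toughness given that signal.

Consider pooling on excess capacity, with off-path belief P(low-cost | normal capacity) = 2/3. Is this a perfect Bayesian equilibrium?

On the equilibrium path (excess capacity) the entrant holds the prior 1/2 and pays 1/2·106 + 1/2·70 = 88. Off-path (normal capacity) belief 2/3 gives 2/3·106 + 1/3·70 = 94.
Low-cost: excess capacity gives 88 − 20 = 68; normal capacity gives 94 − 5 = 89. Deviates. ✗
High-cost: excess capacity gives 88 − 66 = 22; normal capacity gives 94 − 6 = 88. Deviates. ✗

No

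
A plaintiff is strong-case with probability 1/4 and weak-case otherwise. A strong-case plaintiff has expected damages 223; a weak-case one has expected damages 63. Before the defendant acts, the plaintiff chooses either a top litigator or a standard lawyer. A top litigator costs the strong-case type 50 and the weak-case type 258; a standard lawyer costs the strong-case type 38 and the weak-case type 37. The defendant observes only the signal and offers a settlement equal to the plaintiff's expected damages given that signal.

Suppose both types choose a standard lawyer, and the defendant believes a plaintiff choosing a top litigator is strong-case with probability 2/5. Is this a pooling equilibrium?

No

On the equilibrium path (standard lawyer) the defendant holds the prior 1/4 and pays 1/4·223 + 3/4·63 = 103. Off-path (top litigator) belief 2/5 gives 2/5·223 + 3/5·63 = 127.
Strong-case: standard lawyer gives 103 − 38 = 65; top litigator gives 127 − 50 = 77. Deviates. ✗
Weak-case: standard lawyer gives 103 − 37 = 66; top litigator gives 127 − 258 = -131. Stays. ✓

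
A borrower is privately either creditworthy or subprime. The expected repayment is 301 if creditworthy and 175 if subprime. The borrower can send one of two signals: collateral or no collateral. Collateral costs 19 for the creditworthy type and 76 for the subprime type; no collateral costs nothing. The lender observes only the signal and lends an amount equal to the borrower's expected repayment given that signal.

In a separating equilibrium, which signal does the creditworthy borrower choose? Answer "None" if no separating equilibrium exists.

None

Try creditworthy → collateral, subprime → no collateral:
  If types separate, collateral earns payment 301 and no collateral earns 175.
  Creditworthy: collateral gives 301 − 19 = 282; no collateral gives 175 − 0 = 175. No deviation. ✓
  Subprime: no collateral gives 175 − 0 = 175; collateral gives 301 − 76 = 225. Would deviate. ✗
Try creditworthy → no collateral, subprime → collateral:
  If types separate, no collateral earns payment 301 and collateral earns 175.
  Creditworthy: no collateral gives 301 − 0 = 301; collateral gives 175 − 19 = 156. No deviation. ✓
  Subprime: collateral gives 175 − 76 = 99; no collateral gives 301 − 0 = 301. Would deviate. ✗
Neither assignment is incentive-compatible.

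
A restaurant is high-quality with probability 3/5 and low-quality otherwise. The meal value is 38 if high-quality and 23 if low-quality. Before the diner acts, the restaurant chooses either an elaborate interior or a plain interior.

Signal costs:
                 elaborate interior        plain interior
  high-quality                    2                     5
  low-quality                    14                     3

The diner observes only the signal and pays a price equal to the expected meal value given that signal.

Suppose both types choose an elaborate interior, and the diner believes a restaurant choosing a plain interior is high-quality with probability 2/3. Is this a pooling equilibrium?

At the pooled signal (elaborate interior) the diner holds the prior 3/5 and pays 3/5·38 + 2/5·23 = 32. Off-path (plain interior) belief 2/3 gives 2/3·38 + 1/3·23 = 33.
High-quality: elaborate interior gives 32 − 2 = 30; plain interior gives 33 − 5 = 28. Stays. ✓
Low-quality: elaborate interior gives 32 − 14 = 18; plain interior gives 33 − 3 = 30. Deviates. ✗

No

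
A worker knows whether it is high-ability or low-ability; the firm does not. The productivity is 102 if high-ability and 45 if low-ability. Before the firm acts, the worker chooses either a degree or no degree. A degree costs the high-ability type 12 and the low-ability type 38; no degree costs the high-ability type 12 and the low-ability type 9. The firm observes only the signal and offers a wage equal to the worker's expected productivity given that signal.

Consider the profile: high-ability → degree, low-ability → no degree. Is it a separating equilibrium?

No

If types separate, degree earns payment 102 and no degree earns 45.
High-ability: degree gives 102 − 12 = 90; no degree gives 45 − 12 = 33. No deviation. ✓
Low-ability: no degree gives 45 − 9 = 36; degree gives 102 − 38 = 64. Would deviate. ✗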